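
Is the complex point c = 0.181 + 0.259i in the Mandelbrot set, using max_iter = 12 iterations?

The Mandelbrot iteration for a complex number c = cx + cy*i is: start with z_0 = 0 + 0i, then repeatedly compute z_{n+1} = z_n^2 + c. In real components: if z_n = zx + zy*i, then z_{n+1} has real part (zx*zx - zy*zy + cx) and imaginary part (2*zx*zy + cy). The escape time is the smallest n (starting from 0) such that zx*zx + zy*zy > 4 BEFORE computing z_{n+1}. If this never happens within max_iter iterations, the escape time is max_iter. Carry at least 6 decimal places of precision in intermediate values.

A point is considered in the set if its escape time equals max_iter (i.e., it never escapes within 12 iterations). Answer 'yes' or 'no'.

Answer: yes

Derivation:
z_0 = 0 + 0i, c = 0.1810 + 0.2590i
Iter 1: z = 0.1810 + 0.2590i, |z|^2 = 0.0998
Iter 2: z = 0.1467 + 0.3528i, |z|^2 = 0.1460
Iter 3: z = 0.0781 + 0.3625i, |z|^2 = 0.1375
Iter 4: z = 0.0557 + 0.3156i, |z|^2 = 0.1027
Iter 5: z = 0.0845 + 0.2942i, |z|^2 = 0.0937
Iter 6: z = 0.1016 + 0.3087i, |z|^2 = 0.1056
Iter 7: z = 0.0960 + 0.3217i, |z|^2 = 0.1127
Iter 8: z = 0.0867 + 0.3208i, |z|^2 = 0.1104
Iter 9: z = 0.0856 + 0.3146i, |z|^2 = 0.1063
Iter 10: z = 0.0893 + 0.3129i, |z|^2 = 0.1059
Iter 11: z = 0.0911 + 0.3149i, |z|^2 = 0.1075
Did not escape in 12 iterations → in set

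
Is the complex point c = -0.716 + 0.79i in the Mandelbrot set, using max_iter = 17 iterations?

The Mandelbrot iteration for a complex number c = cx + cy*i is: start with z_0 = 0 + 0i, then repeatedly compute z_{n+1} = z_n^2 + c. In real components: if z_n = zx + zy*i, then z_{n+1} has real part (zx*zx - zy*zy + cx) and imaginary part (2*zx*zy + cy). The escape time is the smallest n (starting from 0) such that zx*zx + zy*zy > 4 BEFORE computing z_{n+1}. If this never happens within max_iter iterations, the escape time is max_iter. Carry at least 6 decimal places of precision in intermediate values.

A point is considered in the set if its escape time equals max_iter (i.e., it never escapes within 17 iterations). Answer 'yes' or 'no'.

Answer: no

Derivation:
z_0 = 0 + 0i, c = -0.7160 + 0.7900i
Iter 1: z = -0.7160 + 0.7900i, |z|^2 = 1.1368
Iter 2: z = -0.8274 + -0.3413i, |z|^2 = 0.8011
Iter 3: z = -0.1478 + 1.3548i, |z|^2 = 1.8573
Iter 4: z = -2.5296 + 0.3895i, |z|^2 = 6.5505
Escaped at iteration 4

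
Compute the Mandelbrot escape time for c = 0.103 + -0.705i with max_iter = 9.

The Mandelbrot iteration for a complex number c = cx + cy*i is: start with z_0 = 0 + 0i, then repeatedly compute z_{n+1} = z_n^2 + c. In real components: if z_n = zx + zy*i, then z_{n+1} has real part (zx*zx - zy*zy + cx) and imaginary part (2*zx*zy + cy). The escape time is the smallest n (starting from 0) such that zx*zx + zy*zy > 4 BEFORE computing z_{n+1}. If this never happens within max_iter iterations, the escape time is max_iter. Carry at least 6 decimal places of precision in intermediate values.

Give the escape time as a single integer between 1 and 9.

z_0 = 0 + 0i, c = 0.1030 + -0.7050i
Iter 1: z = 0.1030 + -0.7050i, |z|^2 = 0.5076
Iter 2: z = -0.3834 + -0.8502i, |z|^2 = 0.8699
Iter 3: z = -0.4729 + -0.0530i, |z|^2 = 0.2264
Iter 4: z = 0.3238 + -0.6549i, |z|^2 = 0.5337
Iter 5: z = -0.2210 + -1.1291i, |z|^2 = 1.3237
Iter 6: z = -1.1230 + -0.2060i, |z|^2 = 1.3036
Iter 7: z = 1.3218 + -0.2424i, |z|^2 = 1.8058
Iter 8: z = 1.7913 + -1.3458i, |z|^2 = 5.0198
Escaped at iteration 8

Answer: 8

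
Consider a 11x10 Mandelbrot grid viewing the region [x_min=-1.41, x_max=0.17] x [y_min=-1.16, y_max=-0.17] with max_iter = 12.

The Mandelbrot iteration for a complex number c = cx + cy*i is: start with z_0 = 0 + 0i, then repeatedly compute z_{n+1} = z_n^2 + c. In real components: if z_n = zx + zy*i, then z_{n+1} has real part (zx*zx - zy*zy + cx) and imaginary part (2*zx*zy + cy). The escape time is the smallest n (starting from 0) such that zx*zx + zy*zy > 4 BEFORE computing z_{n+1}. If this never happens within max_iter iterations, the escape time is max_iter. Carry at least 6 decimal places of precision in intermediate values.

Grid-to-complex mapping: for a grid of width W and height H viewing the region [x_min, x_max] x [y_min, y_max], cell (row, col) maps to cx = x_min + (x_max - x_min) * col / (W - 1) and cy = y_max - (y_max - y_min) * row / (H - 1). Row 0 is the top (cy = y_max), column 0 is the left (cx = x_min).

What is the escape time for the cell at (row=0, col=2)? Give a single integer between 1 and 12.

z_0 = 0 + 0i, c = -1.0940 + -0.1700i
Iter 1: z = -1.0940 + -0.1700i, |z|^2 = 1.2257
Iter 2: z = 0.0739 + 0.2020i, |z|^2 = 0.0463
Iter 3: z = -1.1293 + -0.1401i, |z|^2 = 1.2950
Iter 4: z = 0.1617 + 0.1465i, |z|^2 = 0.0476
Iter 5: z = -1.0893 + -0.1226i, |z|^2 = 1.2016
Iter 6: z = 0.0776 + 0.0971i, |z|^2 = 0.0154
Iter 7: z = -1.0974 + -0.1549i, |z|^2 = 1.2283
Iter 8: z = 0.0863 + 0.1701i, |z|^2 = 0.0364
Iter 9: z = -1.1155 + -0.1406i, |z|^2 = 1.2640
Iter 10: z = 0.1305 + 0.1438i, |z|^2 = 0.0377
Iter 11: z = -1.0976 + -0.1325i, |z|^2 = 1.2224

Answer: 12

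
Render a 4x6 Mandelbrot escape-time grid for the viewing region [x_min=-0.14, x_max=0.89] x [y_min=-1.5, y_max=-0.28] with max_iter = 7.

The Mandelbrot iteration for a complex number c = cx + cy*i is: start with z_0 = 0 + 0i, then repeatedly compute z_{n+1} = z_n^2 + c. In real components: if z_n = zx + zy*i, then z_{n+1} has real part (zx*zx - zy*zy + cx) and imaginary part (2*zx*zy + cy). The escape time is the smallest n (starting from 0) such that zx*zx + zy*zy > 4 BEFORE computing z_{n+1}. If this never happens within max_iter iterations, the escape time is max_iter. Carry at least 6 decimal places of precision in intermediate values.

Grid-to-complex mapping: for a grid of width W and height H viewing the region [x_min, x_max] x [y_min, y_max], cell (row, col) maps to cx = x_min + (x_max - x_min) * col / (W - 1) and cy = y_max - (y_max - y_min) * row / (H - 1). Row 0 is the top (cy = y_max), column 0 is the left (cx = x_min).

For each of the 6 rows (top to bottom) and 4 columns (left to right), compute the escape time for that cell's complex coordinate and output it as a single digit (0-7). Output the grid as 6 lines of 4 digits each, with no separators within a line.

Answer: 7743
7742
7532
7422
3222
2222

Derivation:
(row=0, col=0): c = -0.1400 + -0.2800i → escape time 7
(row=0, col=1): c = 0.2033 + -0.2800i → escape time 7
(row=0, col=2): c = 0.5467 + -0.2800i → escape time 4
(row=0, col=3): c = 0.8900 + -0.2800i → escape time 3
(row=1, col=0): c = -0.1400 + -0.5240i → escape time 7
(row=1, col=1): c = 0.2033 + -0.5240i → escape time 7
(row=1, col=2): c = 0.5467 + -0.5240i → escape time 4
(row=1, col=3): c = 0.8900 + -0.5240i → escape time 2
(row=2, col=0): c = -0.1400 + -0.7680i → escape time 7
(row=2, col=1): c = 0.2033 + -0.7680i → escape time 5
(row=2, col=2): c = 0.5467 + -0.7680i → escape time 3
(row=2, col=3): c = 0.8900 + -0.7680i → escape time 2
(row=3, col=0): c = -0.1400 + -1.0120i → escape time 7
(row=3, col=1): c = 0.2033 + -1.0120i → escape time 4
(row=3, col=2): c = 0.5467 + -1.0120i → escape time 2
(row=3, col=3): c = 0.8900 + -1.0120i → escape time 2
(row=4, col=0): c = -0.1400 + -1.2560i → escape time 3
(row=4, col=1): c = 0.2033 + -1.2560i → escape time 2
(row=4, col=2): c = 0.5467 + -1.2560i → escape time 2
(row=4, col=3): c = 0.8900 + -1.2560i → escape time 2
(row=5, col=0): c = -0.1400 + -1.5000i → escape time 2
(row=5, col=1): c = 0.2033 + -1.5000i → escape time 2
(row=5, col=2): c = 0.5467 + -1.5000i → escape time 2
(row=5, col=3): c = 0.8900 + -1.5000i → escape time 2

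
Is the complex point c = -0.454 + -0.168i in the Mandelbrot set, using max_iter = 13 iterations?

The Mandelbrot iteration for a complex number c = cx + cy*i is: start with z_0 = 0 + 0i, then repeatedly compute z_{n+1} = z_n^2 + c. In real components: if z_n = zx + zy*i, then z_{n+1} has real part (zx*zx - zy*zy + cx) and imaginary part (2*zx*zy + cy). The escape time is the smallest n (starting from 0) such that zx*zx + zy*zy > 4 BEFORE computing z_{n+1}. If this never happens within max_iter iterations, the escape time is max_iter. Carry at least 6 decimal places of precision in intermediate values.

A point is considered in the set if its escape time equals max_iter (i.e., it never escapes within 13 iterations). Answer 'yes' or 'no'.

Answer: yes

Derivation:
z_0 = 0 + 0i, c = -0.4540 + -0.1680i
Iter 1: z = -0.4540 + -0.1680i, |z|^2 = 0.2343
Iter 2: z = -0.2761 + -0.0155i, |z|^2 = 0.0765
Iter 3: z = -0.3780 + -0.1595i, |z|^2 = 0.1683
Iter 4: z = -0.3365 + -0.0474i, |z|^2 = 0.1155
Iter 5: z = -0.3430 + -0.1361i, |z|^2 = 0.1362
Iter 6: z = -0.3549 + -0.0747i, |z|^2 = 0.1315
Iter 7: z = -0.3336 + -0.1150i, |z|^2 = 0.1245
Iter 8: z = -0.3559 + -0.0913i, |z|^2 = 0.1350
Iter 9: z = -0.3357 + -0.1030i, |z|^2 = 0.1233
Iter 10: z = -0.3520 + -0.0988i, |z|^2 = 0.1336
Iter 11: z = -0.3399 + -0.0984i, |z|^2 = 0.1252
Iter 12: z = -0.3482 + -0.1011i, |z|^2 = 0.1314
Did not escape in 13 iterations → in set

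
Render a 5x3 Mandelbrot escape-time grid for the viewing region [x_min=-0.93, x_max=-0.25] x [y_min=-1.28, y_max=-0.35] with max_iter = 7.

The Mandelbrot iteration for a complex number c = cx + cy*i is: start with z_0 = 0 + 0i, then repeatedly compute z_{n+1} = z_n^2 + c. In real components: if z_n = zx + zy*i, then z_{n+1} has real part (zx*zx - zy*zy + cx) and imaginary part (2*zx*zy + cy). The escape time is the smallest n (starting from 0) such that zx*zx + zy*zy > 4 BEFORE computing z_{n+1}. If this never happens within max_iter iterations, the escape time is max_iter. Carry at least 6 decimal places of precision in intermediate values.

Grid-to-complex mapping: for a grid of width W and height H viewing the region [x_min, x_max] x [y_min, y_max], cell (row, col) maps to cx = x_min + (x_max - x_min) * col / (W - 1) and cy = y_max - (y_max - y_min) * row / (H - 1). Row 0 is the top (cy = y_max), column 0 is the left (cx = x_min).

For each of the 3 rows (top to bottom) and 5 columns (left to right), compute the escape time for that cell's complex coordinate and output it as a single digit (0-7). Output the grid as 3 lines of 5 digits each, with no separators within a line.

Answer: 77777
34467
23333

Derivation:
(row=0, col=0): c = -0.9300 + -0.3500i → escape time 7
(row=0, col=1): c = -0.7600 + -0.3500i → escape time 7
(row=0, col=2): c = -0.5900 + -0.3500i → escape time 7
(row=0, col=3): c = -0.4200 + -0.3500i → escape time 7
(row=0, col=4): c = -0.2500 + -0.3500i → escape time 7
(row=1, col=0): c = -0.9300 + -0.8150i → escape time 3
(row=1, col=1): c = -0.7600 + -0.8150i → escape time 4
(row=1, col=2): c = -0.5900 + -0.8150i → escape time 4
(row=1, col=3): c = -0.4200 + -0.8150i → escape time 6
(row=1, col=4): c = -0.2500 + -0.8150i → escape time 7
(row=2, col=0): c = -0.9300 + -1.2800i → escape time 2
(row=2, col=1): c = -0.7600 + -1.2800i → escape time 3
(row=2, col=2): c = -0.5900 + -1.2800i → escape time 3
(row=2, col=3): c = -0.4200 + -1.2800i → escape time 3
(row=2, col=4): c = -0.2500 + -1.2800i → escape time 3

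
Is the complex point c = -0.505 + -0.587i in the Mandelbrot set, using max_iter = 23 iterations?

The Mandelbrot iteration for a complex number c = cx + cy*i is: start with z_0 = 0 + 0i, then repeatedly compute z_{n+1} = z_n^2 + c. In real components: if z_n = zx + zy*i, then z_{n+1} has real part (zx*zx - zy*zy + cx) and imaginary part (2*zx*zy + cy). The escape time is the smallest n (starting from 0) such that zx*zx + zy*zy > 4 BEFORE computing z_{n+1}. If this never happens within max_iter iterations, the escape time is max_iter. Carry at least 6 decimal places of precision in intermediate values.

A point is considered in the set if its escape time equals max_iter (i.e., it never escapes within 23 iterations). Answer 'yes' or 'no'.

z_0 = 0 + 0i, c = -0.5050 + -0.5870i
Iter 1: z = -0.5050 + -0.5870i, |z|^2 = 0.5996
Iter 2: z = -0.5945 + 0.0059i, |z|^2 = 0.3535
Iter 3: z = -0.1516 + -0.5940i, |z|^2 = 0.3758
Iter 4: z = -0.8348 + -0.4070i, |z|^2 = 0.8626
Iter 5: z = 0.0263 + 0.0925i, |z|^2 = 0.0093
Iter 6: z = -0.5129 + -0.5821i, |z|^2 = 0.6019
Iter 7: z = -0.5808 + 0.0101i, |z|^2 = 0.3375
Iter 8: z = -0.1677 + -0.5987i, |z|^2 = 0.3866
Iter 9: z = -0.8354 + -0.3862i, |z|^2 = 0.8469
Iter 10: z = 0.0437 + 0.0582i, |z|^2 = 0.0053
Iter 11: z = -0.5065 + -0.5819i, |z|^2 = 0.5951
Iter 12: z = -0.5871 + 0.0025i, |z|^2 = 0.3447
Iter 13: z = -0.1603 + -0.5899i, |z|^2 = 0.3737
Iter 14: z = -0.8273 + -0.3979i, |z|^2 = 0.8427
Iter 15: z = 0.0210 + 0.0713i, |z|^2 = 0.0055
Iter 16: z = -0.5096 + -0.5840i, |z|^2 = 0.6008
Iter 17: z = -0.5863 + 0.0083i, |z|^2 = 0.3438
Iter 18: z = -0.1613 + -0.5967i, |z|^2 = 0.3820
Iter 19: z = -0.8350 + -0.3945i, |z|^2 = 0.8529
Iter 20: z = 0.0366 + 0.0718i, |z|^2 = 0.0065
Iter 21: z = -0.5088 + -0.5817i, |z|^2 = 0.5973
Iter 22: z = -0.5845 + 0.0050i, |z|^2 = 0.3417
Did not escape in 23 iterations → in set

Answer: yes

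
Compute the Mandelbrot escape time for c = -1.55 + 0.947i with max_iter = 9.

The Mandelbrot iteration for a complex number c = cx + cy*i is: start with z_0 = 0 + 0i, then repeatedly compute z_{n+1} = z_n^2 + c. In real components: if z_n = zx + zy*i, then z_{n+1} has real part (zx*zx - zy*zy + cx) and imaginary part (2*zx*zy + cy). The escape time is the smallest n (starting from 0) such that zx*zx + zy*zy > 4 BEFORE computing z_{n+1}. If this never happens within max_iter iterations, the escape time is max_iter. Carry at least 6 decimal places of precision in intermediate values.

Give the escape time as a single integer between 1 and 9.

z_0 = 0 + 0i, c = -1.5500 + 0.9470i
Iter 1: z = -1.5500 + 0.9470i, |z|^2 = 3.2993
Iter 2: z = -0.0443 + -1.9887i, |z|^2 = 3.9569
Iter 3: z = -5.5030 + 1.1232i, |z|^2 = 31.5443
Escaped at iteration 3

Answer: 3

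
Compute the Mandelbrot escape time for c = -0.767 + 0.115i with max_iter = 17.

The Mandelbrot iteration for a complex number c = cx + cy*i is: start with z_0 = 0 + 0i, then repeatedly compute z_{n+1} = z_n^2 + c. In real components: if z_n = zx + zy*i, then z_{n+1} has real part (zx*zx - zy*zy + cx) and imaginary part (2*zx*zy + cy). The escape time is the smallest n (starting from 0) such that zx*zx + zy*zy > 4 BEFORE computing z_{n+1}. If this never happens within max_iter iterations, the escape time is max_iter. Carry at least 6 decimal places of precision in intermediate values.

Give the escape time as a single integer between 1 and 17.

z_0 = 0 + 0i, c = -0.7670 + 0.1150i
Iter 1: z = -0.7670 + 0.1150i, |z|^2 = 0.6015
Iter 2: z = -0.1919 + -0.0614i, |z|^2 = 0.0406
Iter 3: z = -0.7339 + 0.1386i, |z|^2 = 0.5579
Iter 4: z = -0.2475 + -0.0884i, |z|^2 = 0.0691
Iter 5: z = -0.7135 + 0.1588i, |z|^2 = 0.5343
Iter 6: z = -0.2831 + -0.1116i, |z|^2 = 0.0926
Iter 7: z = -0.6993 + 0.1782i, |z|^2 = 0.5208
Iter 8: z = -0.3097 + -0.1342i, |z|^2 = 0.1139
Iter 9: z = -0.6891 + 0.1981i, |z|^2 = 0.5141
Iter 10: z = -0.3314 + -0.1580i, |z|^2 = 0.1348
Iter 11: z = -0.6822 + 0.2198i, |z|^2 = 0.5136
Iter 12: z = -0.3500 + -0.1848i, |z|^2 = 0.1566
Iter 13: z = -0.6787 + 0.2444i, |z|^2 = 0.5203
Iter 14: z = -0.3661 + -0.2167i, |z|^2 = 0.1810
Iter 15: z = -0.6799 + 0.2736i, |z|^2 = 0.5372
Iter 16: z = -0.3796 + -0.2571i, |z|^2 = 0.2102

Answer: 17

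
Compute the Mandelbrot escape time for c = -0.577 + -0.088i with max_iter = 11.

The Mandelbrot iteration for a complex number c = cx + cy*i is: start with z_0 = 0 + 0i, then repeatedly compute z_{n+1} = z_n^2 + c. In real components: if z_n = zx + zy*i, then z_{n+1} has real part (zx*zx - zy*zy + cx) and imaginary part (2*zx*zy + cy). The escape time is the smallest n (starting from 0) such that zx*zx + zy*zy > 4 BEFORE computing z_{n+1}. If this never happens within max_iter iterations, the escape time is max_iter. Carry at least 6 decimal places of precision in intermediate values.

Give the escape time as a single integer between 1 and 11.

z_0 = 0 + 0i, c = -0.5770 + -0.0880i
Iter 1: z = -0.5770 + -0.0880i, |z|^2 = 0.3407
Iter 2: z = -0.2518 + 0.0136i, |z|^2 = 0.0636
Iter 3: z = -0.5138 + -0.0948i, |z|^2 = 0.2730
Iter 4: z = -0.3220 + 0.0094i, |z|^2 = 0.1038
Iter 5: z = -0.4734 + -0.0941i, |z|^2 = 0.2329
Iter 6: z = -0.3618 + 0.0011i, |z|^2 = 0.1309
Iter 7: z = -0.4461 + -0.0888i, |z|^2 = 0.2069
Iter 8: z = -0.3858 + -0.0088i, |z|^2 = 0.1490
Iter 9: z = -0.4282 + -0.0812i, |z|^2 = 0.1900
Iter 10: z = -0.4002 + -0.0184i, |z|^2 = 0.1605

Answer: 11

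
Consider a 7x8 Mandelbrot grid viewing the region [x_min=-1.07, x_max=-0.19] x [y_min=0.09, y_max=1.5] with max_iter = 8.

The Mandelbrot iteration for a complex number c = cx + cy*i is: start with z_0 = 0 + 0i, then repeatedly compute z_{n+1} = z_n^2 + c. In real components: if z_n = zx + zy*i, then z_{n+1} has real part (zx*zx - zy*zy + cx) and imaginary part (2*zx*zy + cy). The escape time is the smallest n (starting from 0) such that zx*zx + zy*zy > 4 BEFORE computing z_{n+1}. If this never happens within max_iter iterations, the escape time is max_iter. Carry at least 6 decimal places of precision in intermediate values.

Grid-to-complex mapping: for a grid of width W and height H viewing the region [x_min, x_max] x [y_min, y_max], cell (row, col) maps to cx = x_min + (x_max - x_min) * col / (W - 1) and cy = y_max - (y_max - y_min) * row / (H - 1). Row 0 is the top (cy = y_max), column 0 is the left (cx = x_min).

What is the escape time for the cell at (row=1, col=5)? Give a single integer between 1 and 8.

Answer: 3

Derivation:
z_0 = 0 + 0i, c = -0.3367 + 1.2986i
Iter 1: z = -0.3367 + 1.2986i, |z|^2 = 1.7996
Iter 2: z = -1.9096 + 0.4242i, |z|^2 = 3.8266
Iter 3: z = 3.1300 + -0.3215i, |z|^2 = 9.9003
Escaped at iteration 3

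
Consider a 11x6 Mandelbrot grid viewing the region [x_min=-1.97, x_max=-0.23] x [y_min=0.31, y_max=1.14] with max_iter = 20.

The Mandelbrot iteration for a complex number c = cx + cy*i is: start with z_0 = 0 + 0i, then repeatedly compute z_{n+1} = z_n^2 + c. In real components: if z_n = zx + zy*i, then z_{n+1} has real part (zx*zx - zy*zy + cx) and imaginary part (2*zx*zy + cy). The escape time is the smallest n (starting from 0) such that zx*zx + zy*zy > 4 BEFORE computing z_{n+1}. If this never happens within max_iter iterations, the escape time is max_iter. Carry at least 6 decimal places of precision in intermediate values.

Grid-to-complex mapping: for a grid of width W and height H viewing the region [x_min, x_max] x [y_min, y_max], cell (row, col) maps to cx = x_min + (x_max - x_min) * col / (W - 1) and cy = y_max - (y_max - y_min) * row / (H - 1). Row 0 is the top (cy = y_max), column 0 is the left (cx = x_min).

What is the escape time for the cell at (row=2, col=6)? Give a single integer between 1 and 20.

Answer: 3

Derivation:
z_0 = 0 + 0i, c = -0.9260 + 0.8080i
Iter 1: z = -0.9260 + 0.8080i, |z|^2 = 1.5103
Iter 2: z = -0.7214 + -0.6884i, |z|^2 = 0.9943
Iter 3: z = -0.8795 + 1.8012i, |z|^2 = 4.0180
Escaped at iteration 3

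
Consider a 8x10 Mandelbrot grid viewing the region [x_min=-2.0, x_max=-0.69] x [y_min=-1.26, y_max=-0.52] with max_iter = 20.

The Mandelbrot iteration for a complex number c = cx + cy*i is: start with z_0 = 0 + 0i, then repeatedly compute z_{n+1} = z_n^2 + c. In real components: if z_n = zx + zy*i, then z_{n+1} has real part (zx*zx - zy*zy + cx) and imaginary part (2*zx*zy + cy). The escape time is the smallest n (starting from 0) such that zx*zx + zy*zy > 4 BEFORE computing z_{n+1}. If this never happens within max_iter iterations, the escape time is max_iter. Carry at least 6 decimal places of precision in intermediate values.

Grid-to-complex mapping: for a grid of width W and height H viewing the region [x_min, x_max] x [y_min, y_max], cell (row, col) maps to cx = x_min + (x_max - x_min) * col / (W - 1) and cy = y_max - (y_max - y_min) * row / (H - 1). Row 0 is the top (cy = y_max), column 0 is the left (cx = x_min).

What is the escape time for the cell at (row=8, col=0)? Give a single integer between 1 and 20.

z_0 = 0 + 0i, c = -2.0000 + -1.1778i
Iter 1: z = -2.0000 + -1.1778i, |z|^2 = 5.3872
Escaped at iteration 1

Answer: 1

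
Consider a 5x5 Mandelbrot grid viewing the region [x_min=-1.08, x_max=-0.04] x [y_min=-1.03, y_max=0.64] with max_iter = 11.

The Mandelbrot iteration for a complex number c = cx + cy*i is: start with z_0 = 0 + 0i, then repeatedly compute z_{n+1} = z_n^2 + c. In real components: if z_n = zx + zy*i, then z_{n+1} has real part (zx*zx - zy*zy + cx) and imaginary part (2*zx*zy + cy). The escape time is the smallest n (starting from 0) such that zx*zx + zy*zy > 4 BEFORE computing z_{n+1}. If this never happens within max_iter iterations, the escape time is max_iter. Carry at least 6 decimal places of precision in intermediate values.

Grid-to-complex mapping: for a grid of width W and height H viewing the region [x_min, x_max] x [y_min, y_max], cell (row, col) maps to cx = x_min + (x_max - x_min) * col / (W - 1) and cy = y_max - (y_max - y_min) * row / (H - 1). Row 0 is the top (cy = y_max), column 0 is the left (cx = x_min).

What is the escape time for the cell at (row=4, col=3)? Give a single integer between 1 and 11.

Answer: 5

Derivation:
z_0 = 0 + 0i, c = -0.3000 + -1.0300i
Iter 1: z = -0.3000 + -1.0300i, |z|^2 = 1.1509
Iter 2: z = -1.2709 + -0.4120i, |z|^2 = 1.7849
Iter 3: z = 1.1454 + 0.0172i, |z|^2 = 1.3123
Iter 4: z = 1.0117 + -0.9905i, |z|^2 = 2.0048
Iter 5: z = -0.2576 + -3.0344i, |z|^2 = 9.2737
Escaped at iteration 5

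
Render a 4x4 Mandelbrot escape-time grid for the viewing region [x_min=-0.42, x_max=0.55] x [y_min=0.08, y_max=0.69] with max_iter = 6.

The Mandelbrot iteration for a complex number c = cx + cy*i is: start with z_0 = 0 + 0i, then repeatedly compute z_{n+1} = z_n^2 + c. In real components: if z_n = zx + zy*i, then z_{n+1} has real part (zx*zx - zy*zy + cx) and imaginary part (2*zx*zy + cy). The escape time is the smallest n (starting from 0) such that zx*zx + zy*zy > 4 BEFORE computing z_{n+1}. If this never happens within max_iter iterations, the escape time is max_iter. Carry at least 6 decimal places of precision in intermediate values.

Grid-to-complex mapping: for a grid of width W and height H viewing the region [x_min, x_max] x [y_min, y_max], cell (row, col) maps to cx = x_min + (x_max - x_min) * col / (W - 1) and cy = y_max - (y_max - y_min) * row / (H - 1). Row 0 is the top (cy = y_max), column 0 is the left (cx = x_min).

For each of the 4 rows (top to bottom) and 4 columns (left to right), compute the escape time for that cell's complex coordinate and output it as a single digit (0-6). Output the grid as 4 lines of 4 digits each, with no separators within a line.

Answer: 6663
6664
6664
6664

Derivation:
(row=0, col=0): c = -0.4200 + 0.6900i → escape time 6
(row=0, col=1): c = -0.0967 + 0.6900i → escape time 6
(row=0, col=2): c = 0.2267 + 0.6900i → escape time 6
(row=0, col=3): c = 0.5500 + 0.6900i → escape time 3
(row=1, col=0): c = -0.4200 + 0.4867i → escape time 6
(row=1, col=1): c = -0.0967 + 0.4867i → escape time 6
(row=1, col=2): c = 0.2267 + 0.4867i → escape time 6
(row=1, col=3): c = 0.5500 + 0.4867i → escape time 4
(row=2, col=0): c = -0.4200 + 0.2833i → escape time 6
(row=2, col=1): c = -0.0967 + 0.2833i → escape time 6
(row=2, col=2): c = 0.2267 + 0.2833i → escape time 6
(row=2, col=3): c = 0.5500 + 0.2833i → escape time 4
(row=3, col=0): c = -0.4200 + 0.0800i → escape time 6
(row=3, col=1): c = -0.0967 + 0.0800i → escape time 6
(row=3, col=2): c = 0.2267 + 0.0800i → escape time 6
(row=3, col=3): c = 0.5500 + 0.0800i → escape time 4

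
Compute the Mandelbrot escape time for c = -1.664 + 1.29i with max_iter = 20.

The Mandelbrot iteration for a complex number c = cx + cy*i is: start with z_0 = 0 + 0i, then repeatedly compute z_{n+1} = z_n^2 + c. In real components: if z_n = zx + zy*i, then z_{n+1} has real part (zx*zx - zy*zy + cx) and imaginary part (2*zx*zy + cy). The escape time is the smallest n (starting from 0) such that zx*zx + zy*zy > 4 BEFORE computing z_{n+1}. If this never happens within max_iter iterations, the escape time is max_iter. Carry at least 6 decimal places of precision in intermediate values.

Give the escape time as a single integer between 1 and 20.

Answer: 1

Derivation:
z_0 = 0 + 0i, c = -1.6640 + 1.2900i
Iter 1: z = -1.6640 + 1.2900i, |z|^2 = 4.4330
Escaped at iteration 1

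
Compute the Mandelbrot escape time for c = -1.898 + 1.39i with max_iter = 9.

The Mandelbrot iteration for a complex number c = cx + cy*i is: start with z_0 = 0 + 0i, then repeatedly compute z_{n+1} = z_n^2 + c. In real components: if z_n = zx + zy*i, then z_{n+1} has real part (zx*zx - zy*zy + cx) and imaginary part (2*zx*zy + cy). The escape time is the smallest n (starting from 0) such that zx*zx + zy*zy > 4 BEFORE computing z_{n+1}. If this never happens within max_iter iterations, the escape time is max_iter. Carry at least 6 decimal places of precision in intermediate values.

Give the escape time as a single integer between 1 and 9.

Answer: 1

Derivation:
z_0 = 0 + 0i, c = -1.8980 + 1.3900i
Iter 1: z = -1.8980 + 1.3900i, |z|^2 = 5.5345
Escaped at iteration 1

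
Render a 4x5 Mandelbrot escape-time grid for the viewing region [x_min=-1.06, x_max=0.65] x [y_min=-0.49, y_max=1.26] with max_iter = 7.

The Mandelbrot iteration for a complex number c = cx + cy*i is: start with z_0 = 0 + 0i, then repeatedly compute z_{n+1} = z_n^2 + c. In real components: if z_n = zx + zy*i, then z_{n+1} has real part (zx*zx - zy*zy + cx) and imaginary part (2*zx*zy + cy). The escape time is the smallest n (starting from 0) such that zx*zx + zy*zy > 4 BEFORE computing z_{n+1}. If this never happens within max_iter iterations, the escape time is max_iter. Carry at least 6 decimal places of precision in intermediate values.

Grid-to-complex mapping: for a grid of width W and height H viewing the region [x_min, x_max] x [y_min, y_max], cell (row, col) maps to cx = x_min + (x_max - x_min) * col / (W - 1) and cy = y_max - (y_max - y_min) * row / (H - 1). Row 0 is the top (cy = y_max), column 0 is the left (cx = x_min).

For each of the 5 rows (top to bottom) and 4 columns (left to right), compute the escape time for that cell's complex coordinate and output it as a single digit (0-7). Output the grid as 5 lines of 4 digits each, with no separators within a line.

Answer: 2322
3563
7773
7774
5773

Derivation:
(row=0, col=0): c = -1.0600 + 1.2600i → escape time 2
(row=0, col=1): c = -0.4900 + 1.2600i → escape time 3
(row=0, col=2): c = 0.0800 + 1.2600i → escape time 2
(row=0, col=3): c = 0.6500 + 1.2600i → escape time 2
(row=1, col=0): c = -1.0600 + 0.8225i → escape time 3
(row=1, col=1): c = -0.4900 + 0.8225i → escape time 5
(row=1, col=2): c = 0.0800 + 0.8225i → escape time 6
(row=1, col=3): c = 0.6500 + 0.8225i → escape time 3
(row=2, col=0): c = -1.0600 + 0.3850i → escape time 7
(row=2, col=1): c = -0.4900 + 0.3850i → escape time 7
(row=2, col=2): c = 0.0800 + 0.3850i → escape time 7
(row=2, col=3): c = 0.6500 + 0.3850i → escape time 3
(row=3, col=0): c = -1.0600 + -0.0525i → escape time 7
(row=3, col=1): c = -0.4900 + -0.0525i → escape time 7
(row=3, col=2): c = 0.0800 + -0.0525i → escape time 7
(row=3, col=3): c = 0.6500 + -0.0525i → escape time 4
(row=4, col=0): c = -1.0600 + -0.4900i → escape time 5
(row=4, col=1): c = -0.4900 + -0.4900i → escape time 7
(row=4, col=2): c = 0.0800 + -0.4900i → escape time 7
(row=4, col=3): c = 0.6500 + -0.4900i → escape time 3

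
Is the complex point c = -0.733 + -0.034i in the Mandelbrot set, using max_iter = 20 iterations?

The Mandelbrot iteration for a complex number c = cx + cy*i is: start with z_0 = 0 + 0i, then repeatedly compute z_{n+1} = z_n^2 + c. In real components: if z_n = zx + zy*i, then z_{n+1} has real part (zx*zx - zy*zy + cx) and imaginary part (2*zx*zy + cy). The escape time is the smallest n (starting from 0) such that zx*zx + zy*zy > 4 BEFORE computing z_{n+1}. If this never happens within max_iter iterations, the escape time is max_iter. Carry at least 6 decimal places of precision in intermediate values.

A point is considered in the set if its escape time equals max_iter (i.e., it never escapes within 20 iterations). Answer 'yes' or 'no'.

Answer: yes

Derivation:
z_0 = 0 + 0i, c = -0.7330 + -0.0340i
Iter 1: z = -0.7330 + -0.0340i, |z|^2 = 0.5384
Iter 2: z = -0.1969 + 0.0158i, |z|^2 = 0.0390
Iter 3: z = -0.6945 + -0.0402i, |z|^2 = 0.4839
Iter 4: z = -0.2523 + 0.0219i, |z|^2 = 0.0641
Iter 5: z = -0.6698 + -0.0450i, |z|^2 = 0.4507
Iter 6: z = -0.2864 + 0.0263i, |z|^2 = 0.0827
Iter 7: z = -0.6517 + -0.0491i, |z|^2 = 0.4271
Iter 8: z = -0.3107 + 0.0300i, |z|^2 = 0.0974
Iter 9: z = -0.6374 + -0.0526i, |z|^2 = 0.4090
Iter 10: z = -0.3295 + 0.0331i, |z|^2 = 0.1097
Iter 11: z = -0.6255 + -0.0558i, |z|^2 = 0.3944
Iter 12: z = -0.3449 + 0.0358i, |z|^2 = 0.1202
Iter 13: z = -0.6153 + -0.0587i, |z|^2 = 0.3821
Iter 14: z = -0.3578 + 0.0382i, |z|^2 = 0.1295
Iter 15: z = -0.6064 + -0.0614i, |z|^2 = 0.3715
Iter 16: z = -0.3690 + 0.0404i, |z|^2 = 0.1378
Iter 17: z = -0.5985 + -0.0638i, |z|^2 = 0.3623
Iter 18: z = -0.3789 + 0.0424i, |z|^2 = 0.1454
Iter 19: z = -0.5912 + -0.0661i, |z|^2 = 0.3539
Did not escape in 20 iterations → in set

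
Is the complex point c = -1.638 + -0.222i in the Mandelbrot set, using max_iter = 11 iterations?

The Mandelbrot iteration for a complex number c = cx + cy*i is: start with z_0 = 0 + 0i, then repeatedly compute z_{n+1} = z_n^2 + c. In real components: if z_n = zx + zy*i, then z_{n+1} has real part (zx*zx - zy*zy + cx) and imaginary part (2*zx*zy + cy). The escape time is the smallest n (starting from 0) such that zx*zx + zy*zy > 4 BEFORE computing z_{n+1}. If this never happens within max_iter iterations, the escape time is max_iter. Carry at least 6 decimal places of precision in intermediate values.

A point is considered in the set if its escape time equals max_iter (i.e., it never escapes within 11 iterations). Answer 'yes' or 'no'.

z_0 = 0 + 0i, c = -1.6380 + -0.2220i
Iter 1: z = -1.6380 + -0.2220i, |z|^2 = 2.7323
Iter 2: z = 0.9958 + 0.5053i, |z|^2 = 1.2468
Iter 3: z = -0.9018 + 0.7843i, |z|^2 = 1.4282
Iter 4: z = -1.4399 + -1.6364i, |z|^2 = 4.7512
Escaped at iteration 4

Answer: no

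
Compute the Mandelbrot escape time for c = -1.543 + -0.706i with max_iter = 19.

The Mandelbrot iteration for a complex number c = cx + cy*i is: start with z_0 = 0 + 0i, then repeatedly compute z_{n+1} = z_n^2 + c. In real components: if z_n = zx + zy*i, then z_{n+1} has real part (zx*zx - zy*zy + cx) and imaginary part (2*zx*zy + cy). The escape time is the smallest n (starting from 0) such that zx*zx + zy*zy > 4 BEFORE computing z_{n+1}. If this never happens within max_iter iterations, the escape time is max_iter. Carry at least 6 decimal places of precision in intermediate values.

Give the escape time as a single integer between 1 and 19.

z_0 = 0 + 0i, c = -1.5430 + -0.7060i
Iter 1: z = -1.5430 + -0.7060i, |z|^2 = 2.8793
Iter 2: z = 0.3394 + 1.4727i, |z|^2 = 2.2841
Iter 3: z = -3.5967 + 0.2937i, |z|^2 = 13.0225
Escaped at iteration 3

Answer: 3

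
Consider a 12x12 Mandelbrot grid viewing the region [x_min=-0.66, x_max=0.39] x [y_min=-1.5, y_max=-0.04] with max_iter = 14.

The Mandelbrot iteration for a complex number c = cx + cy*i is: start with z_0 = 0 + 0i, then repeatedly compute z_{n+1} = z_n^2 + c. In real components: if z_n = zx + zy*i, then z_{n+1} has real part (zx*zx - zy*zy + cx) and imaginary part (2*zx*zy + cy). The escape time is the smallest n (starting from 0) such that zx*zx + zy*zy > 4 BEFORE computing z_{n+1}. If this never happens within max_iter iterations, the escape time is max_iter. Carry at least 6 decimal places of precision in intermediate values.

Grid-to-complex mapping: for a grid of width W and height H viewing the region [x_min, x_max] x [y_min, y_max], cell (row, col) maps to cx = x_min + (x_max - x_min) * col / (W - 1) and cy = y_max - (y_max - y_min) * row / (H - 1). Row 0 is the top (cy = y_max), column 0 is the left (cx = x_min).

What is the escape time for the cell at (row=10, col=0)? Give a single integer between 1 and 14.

z_0 = 0 + 0i, c = -0.6600 + -1.3673i
Iter 1: z = -0.6600 + -1.3673i, |z|^2 = 2.3050
Iter 2: z = -2.0938 + 0.4375i, |z|^2 = 4.5756
Escaped at iteration 2

Answer: 2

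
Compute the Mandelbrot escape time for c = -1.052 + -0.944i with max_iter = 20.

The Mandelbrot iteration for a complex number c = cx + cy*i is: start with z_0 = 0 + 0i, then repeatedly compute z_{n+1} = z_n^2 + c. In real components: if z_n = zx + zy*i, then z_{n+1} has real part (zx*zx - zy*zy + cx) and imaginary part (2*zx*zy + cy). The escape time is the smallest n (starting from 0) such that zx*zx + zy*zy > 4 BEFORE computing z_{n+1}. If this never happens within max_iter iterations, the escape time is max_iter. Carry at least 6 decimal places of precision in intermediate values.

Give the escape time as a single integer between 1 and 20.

z_0 = 0 + 0i, c = -1.0520 + -0.9440i
Iter 1: z = -1.0520 + -0.9440i, |z|^2 = 1.9978
Iter 2: z = -0.8364 + 1.0422i, |z|^2 = 1.7857
Iter 3: z = -1.4385 + -2.6874i, |z|^2 = 9.2915
Escaped at iteration 3

Answer: 3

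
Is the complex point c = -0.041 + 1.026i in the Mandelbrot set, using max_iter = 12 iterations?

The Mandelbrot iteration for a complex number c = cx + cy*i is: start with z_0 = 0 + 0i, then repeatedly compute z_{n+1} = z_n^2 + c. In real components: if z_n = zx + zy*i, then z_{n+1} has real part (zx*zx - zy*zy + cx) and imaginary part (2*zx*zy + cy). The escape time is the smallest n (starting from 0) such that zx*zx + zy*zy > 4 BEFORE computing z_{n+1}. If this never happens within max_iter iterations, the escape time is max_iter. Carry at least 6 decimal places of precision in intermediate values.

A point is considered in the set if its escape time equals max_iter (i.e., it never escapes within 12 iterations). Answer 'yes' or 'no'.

z_0 = 0 + 0i, c = -0.0410 + 1.0260i
Iter 1: z = -0.0410 + 1.0260i, |z|^2 = 1.0544
Iter 2: z = -1.0920 + 0.9419i, |z|^2 = 2.0796
Iter 3: z = 0.2643 + -1.0310i, |z|^2 = 1.1329
Iter 4: z = -1.0341 + 0.4809i, |z|^2 = 1.3007
Iter 5: z = 0.7972 + 0.0313i, |z|^2 = 0.6365
Iter 6: z = 0.5935 + 1.0759i, |z|^2 = 1.5099
Iter 7: z = -0.8464 + 2.3032i, |z|^2 = 6.0209
Escaped at iteration 7

Answer: no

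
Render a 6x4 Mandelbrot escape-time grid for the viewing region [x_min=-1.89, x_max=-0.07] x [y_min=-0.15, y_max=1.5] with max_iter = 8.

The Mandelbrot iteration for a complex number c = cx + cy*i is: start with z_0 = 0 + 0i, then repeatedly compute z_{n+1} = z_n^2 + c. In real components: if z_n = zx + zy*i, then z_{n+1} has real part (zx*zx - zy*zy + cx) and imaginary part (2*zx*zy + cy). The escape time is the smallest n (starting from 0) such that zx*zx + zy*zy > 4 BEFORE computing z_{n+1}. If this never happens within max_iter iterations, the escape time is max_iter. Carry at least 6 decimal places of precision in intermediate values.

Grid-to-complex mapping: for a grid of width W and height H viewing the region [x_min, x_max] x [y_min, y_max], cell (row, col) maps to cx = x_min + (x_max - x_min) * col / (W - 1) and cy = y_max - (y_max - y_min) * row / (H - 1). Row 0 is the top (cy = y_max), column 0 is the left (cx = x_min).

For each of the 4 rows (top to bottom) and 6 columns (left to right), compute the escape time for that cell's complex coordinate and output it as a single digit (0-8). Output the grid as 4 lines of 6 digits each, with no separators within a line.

Answer: 112222
133348
347788
458888

Derivation:
(row=0, col=0): c = -1.8900 + 1.5000i → escape time 1
(row=0, col=1): c = -1.5260 + 1.5000i → escape time 1
(row=0, col=2): c = -1.1620 + 1.5000i → escape time 2
(row=0, col=3): c = -0.7980 + 1.5000i → escape time 2
(row=0, col=4): c = -0.4340 + 1.5000i → escape time 2
(row=0, col=5): c = -0.0700 + 1.5000i → escape time 2
(row=1, col=0): c = -1.8900 + 0.9500i → escape time 1
(row=1, col=1): c = -1.5260 + 0.9500i → escape time 3
(row=1, col=2): c = -1.1620 + 0.9500i → escape time 3
(row=1, col=3): c = -0.7980 + 0.9500i → escape time 3
(row=1, col=4): c = -0.4340 + 0.9500i → escape time 4
(row=1, col=5): c = -0.0700 + 0.9500i → escape time 8
(row=2, col=0): c = -1.8900 + 0.4000i → escape time 3
(row=2, col=1): c = -1.5260 + 0.4000i → escape time 4
(row=2, col=2): c = -1.1620 + 0.4000i → escape time 7
(row=2, col=3): c = -0.7980 + 0.4000i → escape time 7
(row=2, col=4): c = -0.4340 + 0.4000i → escape time 8
(row=2, col=5): c = -0.0700 + 0.4000i → escape time 8
(row=3, col=0): c = -1.8900 + -0.1500i → escape time 4
(row=3, col=1): c = -1.5260 + -0.1500i → escape time 5
(row=3, col=2): c = -1.1620 + -0.1500i → escape time 8
(row=3, col=3): c = -0.7980 + -0.1500i → escape time 8
(row=3, col=4): c = -0.4340 + -0.1500i → escape time 8
(row=3, col=5): c = -0.0700 + -0.1500i → escape time 8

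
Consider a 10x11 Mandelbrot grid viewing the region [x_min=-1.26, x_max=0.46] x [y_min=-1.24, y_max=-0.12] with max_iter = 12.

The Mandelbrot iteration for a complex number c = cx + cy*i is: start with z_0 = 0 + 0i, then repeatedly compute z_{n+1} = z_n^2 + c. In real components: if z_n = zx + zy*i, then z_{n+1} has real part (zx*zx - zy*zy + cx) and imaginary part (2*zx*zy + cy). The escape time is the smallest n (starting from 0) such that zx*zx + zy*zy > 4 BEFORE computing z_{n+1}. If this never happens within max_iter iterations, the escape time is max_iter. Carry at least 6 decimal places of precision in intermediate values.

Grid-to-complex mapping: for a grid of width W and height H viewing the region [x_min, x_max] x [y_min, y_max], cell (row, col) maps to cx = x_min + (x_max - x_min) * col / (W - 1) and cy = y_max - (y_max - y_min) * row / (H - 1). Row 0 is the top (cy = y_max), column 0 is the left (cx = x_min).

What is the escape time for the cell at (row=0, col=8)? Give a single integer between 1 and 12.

z_0 = 0 + 0i, c = 0.2689 + -0.1200i
Iter 1: z = 0.2689 + -0.1200i, |z|^2 = 0.0867
Iter 2: z = 0.3268 + -0.1845i, |z|^2 = 0.1408
Iter 3: z = 0.3416 + -0.2406i, |z|^2 = 0.1746
Iter 4: z = 0.3277 + -0.2844i, |z|^2 = 0.1883
Iter 5: z = 0.2954 + -0.3064i, |z|^2 = 0.1811
Iter 6: z = 0.2623 + -0.3010i, |z|^2 = 0.1594
Iter 7: z = 0.2471 + -0.2779i, |z|^2 = 0.1383
Iter 8: z = 0.2527 + -0.2573i, |z|^2 = 0.1301
Iter 9: z = 0.2665 + -0.2500i, |z|^2 = 0.1336
Iter 10: z = 0.2774 + -0.2533i, |z|^2 = 0.1411
Iter 11: z = 0.2817 + -0.2605i, |z|^2 = 0.1472

Answer: 12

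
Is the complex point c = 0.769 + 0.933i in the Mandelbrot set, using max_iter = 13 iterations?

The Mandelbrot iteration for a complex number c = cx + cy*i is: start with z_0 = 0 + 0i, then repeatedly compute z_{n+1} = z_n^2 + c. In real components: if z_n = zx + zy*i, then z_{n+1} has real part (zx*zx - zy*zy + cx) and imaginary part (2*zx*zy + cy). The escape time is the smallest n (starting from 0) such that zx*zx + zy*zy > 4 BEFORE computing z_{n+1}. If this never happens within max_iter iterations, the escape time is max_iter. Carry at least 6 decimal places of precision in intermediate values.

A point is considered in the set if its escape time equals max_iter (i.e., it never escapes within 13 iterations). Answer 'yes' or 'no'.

Answer: no

Derivation:
z_0 = 0 + 0i, c = 0.7690 + 0.9330i
Iter 1: z = 0.7690 + 0.9330i, |z|^2 = 1.4619
Iter 2: z = 0.4899 + 2.3680i, |z|^2 = 5.8472
Escaped at iteration 2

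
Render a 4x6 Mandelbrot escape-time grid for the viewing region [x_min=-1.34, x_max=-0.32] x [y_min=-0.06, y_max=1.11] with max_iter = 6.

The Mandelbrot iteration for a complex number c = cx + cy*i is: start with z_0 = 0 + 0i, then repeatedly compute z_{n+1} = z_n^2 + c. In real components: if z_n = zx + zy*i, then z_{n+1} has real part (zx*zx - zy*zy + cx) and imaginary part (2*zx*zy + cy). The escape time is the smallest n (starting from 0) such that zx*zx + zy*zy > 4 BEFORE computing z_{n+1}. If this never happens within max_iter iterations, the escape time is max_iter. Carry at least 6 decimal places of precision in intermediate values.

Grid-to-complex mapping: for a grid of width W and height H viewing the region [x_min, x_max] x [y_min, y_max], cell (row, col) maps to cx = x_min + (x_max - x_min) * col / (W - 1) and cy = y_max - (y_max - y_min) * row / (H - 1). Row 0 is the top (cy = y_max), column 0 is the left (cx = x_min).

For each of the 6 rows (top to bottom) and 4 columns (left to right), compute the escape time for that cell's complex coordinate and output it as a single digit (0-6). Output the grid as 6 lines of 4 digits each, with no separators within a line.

(row=0, col=0): c = -1.3400 + 1.1100i → escape time 2
(row=0, col=1): c = -1.0000 + 1.1100i → escape time 3
(row=0, col=2): c = -0.6600 + 1.1100i → escape time 3
(row=0, col=3): c = -0.3200 + 1.1100i → escape time 4
(row=1, col=0): c = -1.3400 + 0.8760i → escape time 3
(row=1, col=1): c = -1.0000 + 0.8760i → escape time 3
(row=1, col=2): c = -0.6600 + 0.8760i → escape time 4
(row=1, col=3): c = -0.3200 + 0.8760i → escape time 6
(row=2, col=0): c = -1.3400 + 0.6420i → escape time 3
(row=2, col=1): c = -1.0000 + 0.6420i → escape time 4
(row=2, col=2): c = -0.6600 + 0.6420i → escape time 6
(row=2, col=3): c = -0.3200 + 0.6420i → escape time 6
(row=3, col=0): c = -1.3400 + 0.4080i → escape time 5
(row=3, col=1): c = -1.0000 + 0.4080i → escape time 6
(row=3, col=2): c = -0.6600 + 0.4080i → escape time 6
(row=3, col=3): c = -0.3200 + 0.4080i → escape time 6
(row=4, col=0): c = -1.3400 + 0.1740i → escape time 6
(row=4, col=1): c = -1.0000 + 0.1740i → escape time 6
(row=4, col=2): c = -0.6600 + 0.1740i → escape time 6
(row=4, col=3): c = -0.3200 + 0.1740i → escape time 6
(row=5, col=0): c = -1.3400 + -0.0600i → escape time 6
(row=5, col=1): c = -1.0000 + -0.0600i → escape time 6
(row=5, col=2): c = -0.6600 + -0.0600i → escape time 6
(row=5, col=3): c = -0.3200 + -0.0600i → escape time 6

Answer: 2334
3346
3466
5666
6666
6666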